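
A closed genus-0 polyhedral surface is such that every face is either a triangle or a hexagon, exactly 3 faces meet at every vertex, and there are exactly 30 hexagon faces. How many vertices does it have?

64

Let x be the number of triangles; then F = 30 + x.
Edge–face incidences: 2E = 6·30 + 3·x = 180 + 3x.
Every vertex has degree 3, so 3V = 2E.
Euler: V − E + F = 2 ⇒ (2E)/3 − E + (30 + x) = 2.
Multiply by 6: 2·(2E) − 3·(2E) + 6·(30 + x) = 12, i.e. 180 + 6x − (180 + 3x) = 12.
Collecting terms: 3x = 12, so x = 4.
Then 2E = 180 + 3·4 = 192, so E = 96, V = 2E/3 = 64, F = 30 + 4 = 34.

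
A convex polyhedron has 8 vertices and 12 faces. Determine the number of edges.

Here V − E + F = 2.
E = V + F − (2) = 8 + 12 − (2) = 18.

18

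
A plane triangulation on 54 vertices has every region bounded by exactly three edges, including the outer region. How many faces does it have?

104

In a plane triangulation 3F = 2E and V − E + F = 2, so F = 2V − 4 = 2·54 − 4 = 104.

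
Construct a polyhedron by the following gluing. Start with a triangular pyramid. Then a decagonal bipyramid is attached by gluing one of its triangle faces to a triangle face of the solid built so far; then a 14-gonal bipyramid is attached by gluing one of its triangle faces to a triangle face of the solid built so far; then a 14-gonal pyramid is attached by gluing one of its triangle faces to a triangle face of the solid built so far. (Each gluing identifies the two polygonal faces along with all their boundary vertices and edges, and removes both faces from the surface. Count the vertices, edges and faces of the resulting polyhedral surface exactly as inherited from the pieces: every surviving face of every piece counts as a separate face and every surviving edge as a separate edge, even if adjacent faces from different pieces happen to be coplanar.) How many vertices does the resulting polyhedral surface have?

A triangular pyramid: V=4, E=6, F=4.
Attach a decagonal bipyramid (V=12, E=30, F=20) along a 3-gon: merge 3 vertices and 3 edges, delete both glued faces → V=13, E=33, F=22.
Attach a 14-gonal bipyramid (V=16, E=42, F=28) along a 3-gon: merge 3 vertices and 3 edges, delete both glued faces → V=26, E=72, F=48.
Attach a 14-gonal pyramid (V=15, E=28, F=15) along a 3-gon: merge 3 vertices and 3 edges, delete both glued faces → V=38, E=97, F=61.
Check: V − E + F = 38 − 97 + 61 = 2.

38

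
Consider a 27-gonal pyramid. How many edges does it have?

A pyramid on an n-gon base has one n-gon and n triangles: V = 27 + 1 = 28, E = 2·27 = 54, F = 27 + 1 = 28.

54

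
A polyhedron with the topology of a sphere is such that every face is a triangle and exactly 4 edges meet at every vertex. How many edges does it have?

Each face has 3 edges and each edge borders two faces, so 2E = 3F.
Each vertex has degree 4, so 4V = 2E and hence V = 3F/4.
Euler: V − E + F = 2 ⇒ (3F/4) − (3F/2) + F = 2.
Multiply by 8: (6 − 12 + 8)F = 16, i.e. 2F = 16.
So F = 8, E = 3·8/2 = 12, V = 3·8/4 = 6.

12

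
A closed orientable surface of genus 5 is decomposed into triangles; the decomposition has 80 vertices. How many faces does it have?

176

χ = 2 − 2·5 = -8, and every face is a triangle so 3F = 2E.
V − E + F = -8 with E = 3F/2 gives 80 − (3/2 − 1)·F = -8, so F = 176 and E = 264.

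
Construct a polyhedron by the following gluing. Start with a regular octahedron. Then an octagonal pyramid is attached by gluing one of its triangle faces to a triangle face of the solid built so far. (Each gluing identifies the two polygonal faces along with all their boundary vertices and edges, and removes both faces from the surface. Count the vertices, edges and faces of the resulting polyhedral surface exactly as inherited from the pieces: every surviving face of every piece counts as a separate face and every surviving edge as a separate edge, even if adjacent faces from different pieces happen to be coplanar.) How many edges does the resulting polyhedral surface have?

25

A regular octahedron: V=6, E=12, F=8.
Attach an octagonal pyramid (V=9, E=16, F=9) along a 3-gon: merge 3 vertices and 3 edges, delete both glued faces → V=12, E=25, F=15.
Check: V − E + F = 12 − 25 + 15 = 2.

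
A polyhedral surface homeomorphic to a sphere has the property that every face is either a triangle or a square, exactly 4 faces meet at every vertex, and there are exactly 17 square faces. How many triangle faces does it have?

Let x be the number of triangles; then F = 17 + x.
Edge–face incidences: 2E = 4·17 + 3·x = 68 + 3x.
Every vertex has degree 4, so 4V = 2E.
Euler: V − E + F = 2 ⇒ (2E)/4 − E + (17 + x) = 2.
Multiply by 8: 2·(2E) − 4·(2E) + 8·(17 + x) = 16, i.e. 136 + 8x − 2·(68 + 3x) = 16.
Collecting terms: 2x = 16, so x = 8.
Then 2E = 68 + 3·8 = 92, so E = 46, V = 2E/4 = 23, F = 17 + 8 = 25.

8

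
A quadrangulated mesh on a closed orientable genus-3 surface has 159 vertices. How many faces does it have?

163

χ = 2 − 2·3 = -4, and every face is a square so 4F = 2E.
V − E + F = -4 with E = 4F/2 gives 159 − (4/2 − 1)·F = -4, so F = 163 and E = 326.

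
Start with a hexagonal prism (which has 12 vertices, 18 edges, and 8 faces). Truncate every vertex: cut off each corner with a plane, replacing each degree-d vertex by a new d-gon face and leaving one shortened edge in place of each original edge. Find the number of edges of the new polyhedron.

Truncation replaces each original edge-end by a new vertex, so V′ = 2E = 36.
Each original edge survives, and each old vertex of degree d contributes d new edges; summing degrees gives Σd = 2E, so E′ = E + 2E = 3E = 54.
Each original face survives and each original vertex becomes one new face: F′ = F + V = 20.

54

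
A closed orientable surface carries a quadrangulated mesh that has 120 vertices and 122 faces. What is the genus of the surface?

Every face is a square, so 2E = 4·122 = 488, giving E = 244.
χ = V − E + F = 120 − 244 + 122 = -2.
For a closed orientable surface χ = 2 − 2g, so g = (2 − (-2))/2 = 2.

2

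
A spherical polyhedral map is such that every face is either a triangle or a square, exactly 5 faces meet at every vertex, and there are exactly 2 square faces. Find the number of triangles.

Let x be the number of triangles; then F = 2 + x.
Edge–face incidences: 2E = 4·2 + 3·x = 8 + 3x.
Every vertex has degree 5, so 5V = 2E.
Euler: V − E + F = 2 ⇒ (2E)/5 − E + (2 + x) = 2.
Multiply by 10: 2·(2E) − 5·(2E) + 10·(2 + x) = 20, i.e. 20 + 10x − 3·(8 + 3x) = 20.
Collecting terms: x − 4 = 20, so x = 24.
Then 2E = 8 + 3·24 = 80, so E = 40, V = 2E/5 = 16, F = 2 + 24 = 26.

24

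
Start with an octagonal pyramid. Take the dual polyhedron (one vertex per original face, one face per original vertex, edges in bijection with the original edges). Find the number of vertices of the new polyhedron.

The base solid has V = 9, E = 16, F = 9.
The dual swaps V and F and preserves E: V′ = F = 9, E′ = E = 16, F′ = V = 9.

9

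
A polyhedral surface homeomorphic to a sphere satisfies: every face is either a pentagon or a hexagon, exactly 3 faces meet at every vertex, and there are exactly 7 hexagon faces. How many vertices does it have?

34

Let x be the number of pentagons; then F = 7 + x.
Edge–face incidences: 2E = 6·7 + 5·x = 42 + 5x.
Every vertex has degree 3, so 3V = 2E.
Euler: V − E + F = 2 ⇒ (2E)/3 − E + (7 + x) = 2.
Multiply by 6: 2·(2E) − 3·(2E) + 6·(7 + x) = 12, i.e. 42 + 6x − (42 + 5x) = 12.
Collecting terms: x = 12.
Then 2E = 42 + 5·12 = 102, so E = 51, V = 2E/3 = 34, F = 7 + 12 = 19.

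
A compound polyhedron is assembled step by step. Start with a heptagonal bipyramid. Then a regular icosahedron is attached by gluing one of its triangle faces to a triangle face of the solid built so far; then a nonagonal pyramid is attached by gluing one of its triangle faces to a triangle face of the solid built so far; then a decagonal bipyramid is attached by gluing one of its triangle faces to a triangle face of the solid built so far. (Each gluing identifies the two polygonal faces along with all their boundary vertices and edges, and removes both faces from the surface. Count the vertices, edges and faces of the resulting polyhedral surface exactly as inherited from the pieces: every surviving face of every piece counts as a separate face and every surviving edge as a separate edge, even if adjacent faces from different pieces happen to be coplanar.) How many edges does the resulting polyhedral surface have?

90

A heptagonal bipyramid: V=9, E=21, F=14.
Attach a regular icosahedron (V=12, E=30, F=20) along a 3-gon: merge 3 vertices and 3 edges, delete both glued faces → V=18, E=48, F=32.
Attach a nonagonal pyramid (V=10, E=18, F=10) along a 3-gon: merge 3 vertices and 3 edges, delete both glued faces → V=25, E=63, F=40.
Attach a decagonal bipyramid (V=12, E=30, F=20) along a 3-gon: merge 3 vertices and 3 edges, delete both glued faces → V=34, E=90, F=58.
Check: V − E + F = 34 − 90 + 58 = 2.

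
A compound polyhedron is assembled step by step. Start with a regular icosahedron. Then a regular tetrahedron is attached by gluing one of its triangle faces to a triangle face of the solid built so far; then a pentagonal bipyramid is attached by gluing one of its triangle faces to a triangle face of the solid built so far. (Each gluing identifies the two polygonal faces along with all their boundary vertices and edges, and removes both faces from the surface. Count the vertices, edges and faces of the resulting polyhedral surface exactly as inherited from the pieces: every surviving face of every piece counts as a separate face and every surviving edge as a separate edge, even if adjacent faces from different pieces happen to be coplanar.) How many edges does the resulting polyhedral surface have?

A regular icosahedron: V=12, E=30, F=20.
Attach a regular tetrahedron (V=4, E=6, F=4) along a 3-gon: merge 3 vertices and 3 edges, delete both glued faces → V=13, E=33, F=22.
Attach a pentagonal bipyramid (V=7, E=15, F=10) along a 3-gon: merge 3 vertices and 3 edges, delete both glued faces → V=17, E=45, F=30.
Check: V − E + F = 17 − 45 + 30 = 2.

45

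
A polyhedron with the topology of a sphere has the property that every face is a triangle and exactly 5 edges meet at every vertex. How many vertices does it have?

Each face has 3 edges and each edge borders two faces, so 2E = 3F.
Each vertex has degree 5, so 5V = 2E and hence V = 3F/5.
Euler: V − E + F = 2 ⇒ (3F/5) − (3F/2) + F = 2.
Multiply by 10: (6 − 15 + 10)F = 20, i.e. 1F = 20.
So F = 20, E = 3·20/2 = 30, V = 3·20/5 = 12.

12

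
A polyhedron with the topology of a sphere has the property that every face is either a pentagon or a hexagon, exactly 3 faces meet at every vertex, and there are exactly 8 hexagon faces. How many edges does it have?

54

Let x be the number of pentagons; then F = 8 + x.
Edge–face incidences: 2E = 6·8 + 5·x = 48 + 5x.
Every vertex has degree 3, so 3V = 2E.
Euler: V − E + F = 2 ⇒ (2E)/3 − E + (8 + x) = 2.
Multiply by 6: 2·(2E) − 3·(2E) + 6·(8 + x) = 12, i.e. 48 + 6x − (48 + 5x) = 12.
Collecting terms: x = 12.
Then 2E = 48 + 5·12 = 108, so E = 54, V = 2E/3 = 36, F = 8 + 12 = 20.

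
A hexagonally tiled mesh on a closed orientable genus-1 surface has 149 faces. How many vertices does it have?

χ = 2 − 2·1 = 0, and every face is a hexagon so 6F = 2E.
E = 6·149/2 = 447. Then V = 0 + E − F = 0 + 447 − 149 = 298.

298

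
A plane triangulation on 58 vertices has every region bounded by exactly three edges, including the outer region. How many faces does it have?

112

In a plane triangulation 3F = 2E and V − E + F = 2, so F = 2V − 4 = 2·58 − 4 = 112.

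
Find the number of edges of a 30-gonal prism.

A prism on an n-gon has two n-gon bases and n rectangular sides: V = 2·30 = 60, E = 3·30 = 90, F = 30 + 2 = 32.
Check: V − E + F = 60 − 90 + 32 = 2.

90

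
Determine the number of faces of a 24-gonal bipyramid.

A bipyramid over an n-gon has 2n triangular faces and n + 2 vertices: V = 24 + 2 = 26, E = 3·24 = 72, F = 2·24 = 48.

48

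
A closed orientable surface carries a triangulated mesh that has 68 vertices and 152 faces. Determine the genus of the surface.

5

Every face is a triangle, so 2E = 3·152 = 456, giving E = 228.
χ = V − E + F = 68 − 228 + 152 = -8.
For a closed orientable surface χ = 2 − 2g, so g = (2 − (-8))/2 = 5.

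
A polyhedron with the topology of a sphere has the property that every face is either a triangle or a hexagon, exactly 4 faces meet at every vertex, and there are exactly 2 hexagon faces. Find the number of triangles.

Let x be the number of triangles; then F = 2 + x.
Edge–face incidences: 2E = 6·2 + 3·x = 12 + 3x.
Every vertex has degree 4, so 4V = 2E.
Euler: V − E + F = 2 ⇒ (2E)/4 − E + (2 + x) = 2.
Multiply by 8: 2·(2E) − 4·(2E) + 8·(2 + x) = 16, i.e. 16 + 8x − 2·(12 + 3x) = 16.
Collecting terms: 2x − 8 = 16, so 2x = 24, so x = 12.
Then 2E = 12 + 3·12 = 48, so E = 24, V = 2E/4 = 12, F = 2 + 12 = 14.

12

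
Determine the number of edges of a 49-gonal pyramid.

A pyramid on an n-gon base has one n-gon and n triangles: V = 49 + 1 = 50, E = 2·49 = 98, F = 49 + 1 = 50.
Check: V − E + F = 50 − 98 + 50 = 2.

98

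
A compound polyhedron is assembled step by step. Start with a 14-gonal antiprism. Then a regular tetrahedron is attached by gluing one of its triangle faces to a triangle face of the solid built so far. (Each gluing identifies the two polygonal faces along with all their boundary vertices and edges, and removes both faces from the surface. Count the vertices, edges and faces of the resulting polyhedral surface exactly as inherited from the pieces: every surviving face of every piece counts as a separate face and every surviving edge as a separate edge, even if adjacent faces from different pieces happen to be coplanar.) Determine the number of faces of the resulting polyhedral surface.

32

A 14-gonal antiprism: V=28, E=56, F=30.
Attach a regular tetrahedron (V=4, E=6, F=4) along a 3-gon: merge 3 vertices and 3 edges, delete both glued faces → V=29, E=59, F=32.
Check: V − E + F = 29 − 59 + 32 = 2.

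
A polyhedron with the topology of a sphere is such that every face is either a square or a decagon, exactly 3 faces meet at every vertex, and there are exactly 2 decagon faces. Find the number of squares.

Let x be the number of squares; then F = 2 + x.
Edge–face incidences: 2E = 10·2 + 4·x = 20 + 4x.
Every vertex has degree 3, so 3V = 2E.
Euler: V − E + F = 2 ⇒ (2E)/3 − E + (2 + x) = 2.
Multiply by 6: 2·(2E) − 3·(2E) + 6·(2 + x) = 12, i.e. 12 + 6x − (20 + 4x) = 12.
Collecting terms: 2x − 8 = 12, so 2x = 20, so x = 10.
Then 2E = 20 + 4·10 = 60, so E = 30, V = 2E/3 = 20, F = 2 + 10 = 12.

10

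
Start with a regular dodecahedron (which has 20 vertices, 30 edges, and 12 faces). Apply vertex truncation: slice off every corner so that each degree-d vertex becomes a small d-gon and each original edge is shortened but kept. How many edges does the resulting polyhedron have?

90

Truncation replaces each original edge-end by a new vertex, so V′ = 2E = 60.
Each original edge survives, and each old vertex of degree d contributes d new edges; summing degrees gives Σd = 2E, so E′ = E + 2E = 3E = 90.
Each original face survives and each original vertex becomes one new face: F′ = F + V = 32.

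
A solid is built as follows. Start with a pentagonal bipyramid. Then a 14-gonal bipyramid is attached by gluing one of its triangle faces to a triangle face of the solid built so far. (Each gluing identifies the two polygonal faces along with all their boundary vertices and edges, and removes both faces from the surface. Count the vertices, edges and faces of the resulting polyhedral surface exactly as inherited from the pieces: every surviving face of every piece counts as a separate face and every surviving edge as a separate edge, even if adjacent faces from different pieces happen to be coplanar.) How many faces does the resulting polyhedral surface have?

A pentagonal bipyramid: V=7, E=15, F=10.
Attach a 14-gonal bipyramid (V=16, E=42, F=28) along a 3-gon: merge 3 vertices and 3 edges, delete both glued faces → V=20, E=54, F=36.
Check: V − E + F = 20 − 54 + 36 = 2.

36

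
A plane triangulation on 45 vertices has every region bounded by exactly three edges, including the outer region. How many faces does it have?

In a plane triangulation 3F = 2E and V − E + F = 2, so F = 2V − 4 = 2·45 − 4 = 86.

86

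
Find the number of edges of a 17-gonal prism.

51

A prism on an n-gon has two n-gon bases and n rectangular sides: V = 2·17 = 34, E = 3·17 = 51, F = 17 + 2 = 19.
Check: V − E + F = 34 − 51 + 19 = 2.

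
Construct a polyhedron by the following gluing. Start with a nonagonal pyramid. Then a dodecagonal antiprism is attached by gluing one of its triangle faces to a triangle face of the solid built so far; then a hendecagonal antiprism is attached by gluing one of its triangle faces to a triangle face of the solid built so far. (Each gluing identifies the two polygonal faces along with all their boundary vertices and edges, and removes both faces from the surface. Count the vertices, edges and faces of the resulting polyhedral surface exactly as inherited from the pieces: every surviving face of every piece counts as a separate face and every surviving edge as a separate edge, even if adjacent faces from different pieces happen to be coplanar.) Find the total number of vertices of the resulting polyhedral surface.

A nonagonal pyramid: V=10, E=18, F=10.
Attach a dodecagonal antiprism (V=24, E=48, F=26) along a 3-gon: merge 3 vertices and 3 edges, delete both glued faces → V=31, E=63, F=34.
Attach a hendecagonal antiprism (V=22, E=44, F=24) along a 3-gon: merge 3 vertices and 3 edges, delete both glued faces → V=50, E=104, F=56.
Check: V − E + F = 50 − 104 + 56 = 2.

50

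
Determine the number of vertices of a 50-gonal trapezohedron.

The n-trapezohedron (dual of the n-antiprism) has V = 2·50 + 2 = 102, E = 4·50 = 200, F = 2·50 = 100.

102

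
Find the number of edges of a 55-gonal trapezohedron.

220

The n-trapezohedron (dual of the n-antiprism) has V = 2·55 + 2 = 112, E = 4·55 = 220, F = 2·55 = 110.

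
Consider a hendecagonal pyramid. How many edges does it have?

22

A pyramid on an n-gon base has one n-gon and n triangles: V = 11 + 1 = 12, E = 2·11 = 22, F = 11 + 1 = 12.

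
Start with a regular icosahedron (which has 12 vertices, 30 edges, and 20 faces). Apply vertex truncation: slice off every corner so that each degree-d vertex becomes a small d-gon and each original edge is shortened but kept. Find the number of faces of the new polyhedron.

32

Truncation replaces each original edge-end by a new vertex, so V′ = 2E = 60.
Each original edge survives, and each old vertex of degree d contributes d new edges; summing degrees gives Σd = 2E, so E′ = E + 2E = 3E = 90.
Each original face survives and each original vertex becomes one new face: F′ = F + V = 32.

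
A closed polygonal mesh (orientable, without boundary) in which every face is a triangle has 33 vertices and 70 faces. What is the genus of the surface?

2

Every face is a triangle, so 2E = 3·70 = 210, giving E = 105.
χ = V − E + F = 33 − 105 + 70 = -2.
For a closed orientable surface χ = 2 − 2g, so g = (2 − (-2))/2 = 2.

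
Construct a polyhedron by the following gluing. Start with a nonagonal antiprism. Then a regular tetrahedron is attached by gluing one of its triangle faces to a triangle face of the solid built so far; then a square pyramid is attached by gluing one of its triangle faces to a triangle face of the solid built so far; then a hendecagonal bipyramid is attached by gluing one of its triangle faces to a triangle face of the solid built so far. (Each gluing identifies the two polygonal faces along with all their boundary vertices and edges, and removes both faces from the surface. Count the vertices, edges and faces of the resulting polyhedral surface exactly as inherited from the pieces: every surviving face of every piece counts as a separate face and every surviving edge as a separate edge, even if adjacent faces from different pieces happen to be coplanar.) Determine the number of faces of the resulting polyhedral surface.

45

A nonagonal antiprism: V=18, E=36, F=20.
Attach a regular tetrahedron (V=4, E=6, F=4) along a 3-gon: merge 3 vertices and 3 edges, delete both glued faces → V=19, E=39, F=22.
Attach a square pyramid (V=5, E=8, F=5) along a 3-gon: merge 3 vertices and 3 edges, delete both glued faces → V=21, E=44, F=25.
Attach a hendecagonal bipyramid (V=13, E=33, F=22) along a 3-gon: merge 3 vertices and 3 edges, delete both glued faces → V=31, E=74, F=45.
Check: V − E + F = 31 − 74 + 45 = 2.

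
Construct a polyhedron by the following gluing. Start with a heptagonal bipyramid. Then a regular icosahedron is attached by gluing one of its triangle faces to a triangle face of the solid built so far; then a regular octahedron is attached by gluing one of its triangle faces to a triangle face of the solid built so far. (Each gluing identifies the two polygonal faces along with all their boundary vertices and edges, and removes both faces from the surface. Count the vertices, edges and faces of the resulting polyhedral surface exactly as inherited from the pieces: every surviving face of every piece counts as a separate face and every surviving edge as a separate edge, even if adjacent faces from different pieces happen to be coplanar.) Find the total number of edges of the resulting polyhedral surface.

A heptagonal bipyramid: V=9, E=21, F=14.
Attach a regular icosahedron (V=12, E=30, F=20) along a 3-gon: merge 3 vertices and 3 edges, delete both glued faces → V=18, E=48, F=32.
Attach a regular octahedron (V=6, E=12, F=8) along a 3-gon: merge 3 vertices and 3 edges, delete both glued faces → V=21, E=57, F=38.
Check: V − E + F = 21 − 57 + 38 = 2.

57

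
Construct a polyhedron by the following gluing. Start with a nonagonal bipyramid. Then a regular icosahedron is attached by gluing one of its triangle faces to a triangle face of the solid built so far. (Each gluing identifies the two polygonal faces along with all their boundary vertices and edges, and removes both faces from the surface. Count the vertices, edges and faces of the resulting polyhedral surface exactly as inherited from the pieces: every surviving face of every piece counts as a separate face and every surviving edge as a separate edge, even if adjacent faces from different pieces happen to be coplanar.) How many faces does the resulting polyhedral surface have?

A nonagonal bipyramid: V=11, E=27, F=18.
Attach a regular icosahedron (V=12, E=30, F=20) along a 3-gon: merge 3 vertices and 3 edges, delete both glued faces → V=20, E=54, F=36.
Check: V − E + F = 20 − 54 + 36 = 2.

36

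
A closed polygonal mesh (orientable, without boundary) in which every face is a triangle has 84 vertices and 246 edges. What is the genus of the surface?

0

Every face is a triangle and each edge borders two faces, so 3F = 2·246, giving F = 164.
χ = V − E + F = 84 − 246 + 164 = 2.
For a closed orientable surface χ = 2 − 2g, so g = (2 − (2))/2 = 0.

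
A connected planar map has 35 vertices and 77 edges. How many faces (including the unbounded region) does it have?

44

Euler's formula for a connected plane graph: V − E + F = 2, so F = 2 − 35 + 77 = 44.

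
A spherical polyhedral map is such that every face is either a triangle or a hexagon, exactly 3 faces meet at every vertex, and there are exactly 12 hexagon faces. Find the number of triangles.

Let x be the number of triangles; then F = 12 + x.
Edge–face incidences: 2E = 6·12 + 3·x = 72 + 3x.
Every vertex has degree 3, so 3V = 2E.
Euler: V − E + F = 2 ⇒ (2E)/3 − E + (12 + x) = 2.
Multiply by 6: 2·(2E) − 3·(2E) + 6·(12 + x) = 12, i.e. 72 + 6x − (72 + 3x) = 12.
Collecting terms: 3x = 12, so x = 4.
Then 2E = 72 + 3·4 = 84, so E = 42, V = 2E/3 = 28, F = 12 + 4 = 16.

4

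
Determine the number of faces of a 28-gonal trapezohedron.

56

The n-trapezohedron (dual of the n-antiprism) has V = 2·28 + 2 = 58, E = 4·28 = 112, F = 2·28 = 56.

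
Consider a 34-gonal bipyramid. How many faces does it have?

68

A bipyramid over an n-gon has 2n triangular faces and n + 2 vertices: V = 34 + 2 = 36, E = 3·34 = 102, F = 2·34 = 68.
Check: V − E + F = 36 − 102 + 68 = 2.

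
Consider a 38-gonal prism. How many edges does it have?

114

A prism on an n-gon has two n-gon bases and n rectangular sides: V = 2·38 = 76, E = 3·38 = 114, F = 38 + 2 = 40.
Check: V − E + F = 76 − 114 + 40 = 2.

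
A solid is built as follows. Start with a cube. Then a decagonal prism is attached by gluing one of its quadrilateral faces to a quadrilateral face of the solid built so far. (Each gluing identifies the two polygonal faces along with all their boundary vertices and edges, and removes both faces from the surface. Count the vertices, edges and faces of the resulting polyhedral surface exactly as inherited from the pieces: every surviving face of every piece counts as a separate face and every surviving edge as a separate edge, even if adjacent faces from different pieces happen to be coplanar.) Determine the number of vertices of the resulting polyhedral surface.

24

A cube: V=8, E=12, F=6.
Attach a decagonal prism (V=20, E=30, F=12) along a 4-gon: merge 4 vertices and 4 edges, delete both glued faces → V=24, E=38, F=16.
Check: V − E + F = 24 − 38 + 16 = 2.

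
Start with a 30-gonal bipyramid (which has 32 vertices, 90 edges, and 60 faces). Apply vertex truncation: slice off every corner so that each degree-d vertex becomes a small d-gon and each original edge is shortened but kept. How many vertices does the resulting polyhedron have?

Truncation replaces each original edge-end by a new vertex, so V′ = 2E = 180.
Each original edge survives, and each old vertex of degree d contributes d new edges; summing degrees gives Σd = 2E, so E′ = E + 2E = 3E = 270.
Each original face survives and each original vertex becomes one new face: F′ = F + V = 92.

180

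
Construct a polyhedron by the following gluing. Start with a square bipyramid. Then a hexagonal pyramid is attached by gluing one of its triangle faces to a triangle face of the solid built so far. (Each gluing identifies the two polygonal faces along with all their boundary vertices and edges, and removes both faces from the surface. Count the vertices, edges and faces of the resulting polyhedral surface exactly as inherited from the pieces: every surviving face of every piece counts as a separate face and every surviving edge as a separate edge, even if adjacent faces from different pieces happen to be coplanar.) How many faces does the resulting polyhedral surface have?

A square bipyramid: V=6, E=12, F=8.
Attach a hexagonal pyramid (V=7, E=12, F=7) along a 3-gon: merge 3 vertices and 3 edges, delete both glued faces → V=10, E=21, F=13.
Check: V − E + F = 10 − 21 + 13 = 2.

13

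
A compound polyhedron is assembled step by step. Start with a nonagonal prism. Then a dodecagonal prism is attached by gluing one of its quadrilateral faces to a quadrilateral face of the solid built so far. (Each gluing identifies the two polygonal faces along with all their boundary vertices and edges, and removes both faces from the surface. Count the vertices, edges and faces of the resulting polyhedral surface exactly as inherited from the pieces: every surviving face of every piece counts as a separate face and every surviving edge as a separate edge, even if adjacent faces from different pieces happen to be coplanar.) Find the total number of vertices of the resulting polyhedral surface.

A nonagonal prism: V=18, E=27, F=11.
Attach a dodecagonal prism (V=24, E=36, F=14) along a 4-gon: merge 4 vertices and 4 edges, delete both glued faces → V=38, E=59, F=23.
Check: V − E + F = 38 − 59 + 23 = 2.

38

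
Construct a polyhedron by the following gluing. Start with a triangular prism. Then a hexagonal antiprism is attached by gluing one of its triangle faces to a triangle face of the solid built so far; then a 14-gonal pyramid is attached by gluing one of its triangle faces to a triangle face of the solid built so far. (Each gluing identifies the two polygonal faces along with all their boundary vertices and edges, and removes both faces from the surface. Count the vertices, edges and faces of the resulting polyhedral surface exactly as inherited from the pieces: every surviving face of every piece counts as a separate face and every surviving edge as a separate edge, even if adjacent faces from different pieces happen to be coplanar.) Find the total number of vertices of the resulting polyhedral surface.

A triangular prism: V=6, E=9, F=5.
Attach a hexagonal antiprism (V=12, E=24, F=14) along a 3-gon: merge 3 vertices and 3 edges, delete both glued faces → V=15, E=30, F=17.
Attach a 14-gonal pyramid (V=15, E=28, F=15) along a 3-gon: merge 3 vertices and 3 edges, delete both glued faces → V=27, E=55, F=30.
Check: V − E + F = 27 − 55 + 30 = 2.

27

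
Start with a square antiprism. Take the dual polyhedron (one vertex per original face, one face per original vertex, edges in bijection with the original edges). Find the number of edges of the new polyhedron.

The base solid has V = 8, E = 16, F = 10.
The dual swaps V and F and preserves E: V′ = F = 10, E′ = E = 16, F′ = V = 8.

16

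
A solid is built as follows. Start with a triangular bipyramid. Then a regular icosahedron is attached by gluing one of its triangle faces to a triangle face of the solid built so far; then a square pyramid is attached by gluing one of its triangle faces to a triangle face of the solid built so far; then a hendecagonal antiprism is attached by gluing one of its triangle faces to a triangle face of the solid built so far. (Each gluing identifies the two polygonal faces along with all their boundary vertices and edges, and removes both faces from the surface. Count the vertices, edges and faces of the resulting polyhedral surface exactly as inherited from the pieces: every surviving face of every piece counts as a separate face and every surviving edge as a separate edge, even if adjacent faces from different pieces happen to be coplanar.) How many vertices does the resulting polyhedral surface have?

35

A triangular bipyramid: V=5, E=9, F=6.
Attach a regular icosahedron (V=12, E=30, F=20) along a 3-gon: merge 3 vertices and 3 edges, delete both glued faces → V=14, E=36, F=24.
Attach a square pyramid (V=5, E=8, F=5) along a 3-gon: merge 3 vertices and 3 edges, delete both glued faces → V=16, E=41, F=27.
Attach a hendecagonal antiprism (V=22, E=44, F=24) along a 3-gon: merge 3 vertices and 3 edges, delete both glued faces → V=35, E=82, F=49.
Check: V − E + F = 35 − 82 + 49 = 2.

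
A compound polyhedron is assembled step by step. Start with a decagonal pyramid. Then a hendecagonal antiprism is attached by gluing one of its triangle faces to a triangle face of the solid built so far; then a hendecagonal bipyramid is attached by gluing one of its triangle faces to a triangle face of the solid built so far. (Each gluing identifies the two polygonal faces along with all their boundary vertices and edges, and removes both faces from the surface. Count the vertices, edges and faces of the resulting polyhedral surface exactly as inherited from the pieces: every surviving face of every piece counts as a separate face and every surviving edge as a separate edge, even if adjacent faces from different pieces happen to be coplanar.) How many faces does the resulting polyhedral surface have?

53

A decagonal pyramid: V=11, E=20, F=11.
Attach a hendecagonal antiprism (V=22, E=44, F=24) along a 3-gon: merge 3 vertices and 3 edges, delete both glued faces → V=30, E=61, F=33.
Attach a hendecagonal bipyramid (V=13, E=33, F=22) along a 3-gon: merge 3 vertices and 3 edges, delete both glued faces → V=40, E=91, F=53.
Check: V − E + F = 40 − 91 + 53 = 2.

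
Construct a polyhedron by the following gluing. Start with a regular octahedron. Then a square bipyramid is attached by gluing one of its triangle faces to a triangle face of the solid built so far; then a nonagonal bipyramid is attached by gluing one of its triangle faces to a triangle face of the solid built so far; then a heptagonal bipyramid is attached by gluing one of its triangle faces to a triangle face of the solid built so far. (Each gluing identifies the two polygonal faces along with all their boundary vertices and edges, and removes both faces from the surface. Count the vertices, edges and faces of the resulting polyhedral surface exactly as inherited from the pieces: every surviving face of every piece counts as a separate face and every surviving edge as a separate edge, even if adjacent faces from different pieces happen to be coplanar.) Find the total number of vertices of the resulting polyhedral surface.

23

A regular octahedron: V=6, E=12, F=8.
Attach a square bipyramid (V=6, E=12, F=8) along a 3-gon: merge 3 vertices and 3 edges, delete both glued faces → V=9, E=21, F=14.
Attach a nonagonal bipyramid (V=11, E=27, F=18) along a 3-gon: merge 3 vertices and 3 edges, delete both glued faces → V=17, E=45, F=30.
Attach a heptagonal bipyramid (V=9, E=21, F=14) along a 3-gon: merge 3 vertices and 3 edges, delete both glued faces → V=23, E=63, F=42.
Check: V − E + F = 23 − 63 + 42 = 2.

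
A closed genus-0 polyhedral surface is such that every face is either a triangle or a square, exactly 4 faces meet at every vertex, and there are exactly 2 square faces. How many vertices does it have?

8

Let x be the number of triangles; then F = 2 + x.
Edge–face incidences: 2E = 4·2 + 3·x = 8 + 3x.
Every vertex has degree 4, so 4V = 2E.
Euler: V − E + F = 2 ⇒ (2E)/4 − E + (2 + x) = 2.
Multiply by 8: 2·(2E) − 4·(2E) + 8·(2 + x) = 16, i.e. 16 + 8x − 2·(8 + 3x) = 16.
Collecting terms: 2x = 16, so x = 8.
Then 2E = 8 + 3·8 = 32, so E = 16, V = 2E/4 = 8, F = 2 + 8 = 10.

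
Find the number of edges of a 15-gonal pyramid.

A pyramid on an n-gon base has one n-gon and n triangles: V = 15 + 1 = 16, E = 2·15 = 30, F = 15 + 1 = 16.

30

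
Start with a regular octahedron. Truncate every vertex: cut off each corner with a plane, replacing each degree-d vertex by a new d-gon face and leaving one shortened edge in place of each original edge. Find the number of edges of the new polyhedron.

The base solid has V = 6, E = 12, F = 8.
Truncation replaces each original edge-end by a new vertex, so V′ = 2E = 24.
Each original edge survives, and each old vertex of degree d contributes d new edges; summing degrees gives Σd = 2E, so E′ = E + 2E = 3E = 36.
Each original face survives and each original vertex becomes one new face: F′ = F + V = 14.

36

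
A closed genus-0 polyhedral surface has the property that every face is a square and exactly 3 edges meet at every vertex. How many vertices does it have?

8

Each face has 4 edges and each edge borders two faces, so 2E = 4F.
Each vertex has degree 3, so 3V = 2E and hence V = 4F/3.
Euler: V − E + F = 2 ⇒ (4F/3) − (4F/2) + F = 2.
Multiply by 6: (8 − 12 + 6)F = 12, i.e. 2F = 12.
So F = 6, E = 4·6/2 = 12, V = 4·6/3 = 8.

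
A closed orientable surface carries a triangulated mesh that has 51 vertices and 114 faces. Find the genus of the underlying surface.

4

Every face is a triangle, so 2E = 3·114 = 342, giving E = 171.
χ = V − E + F = 51 − 171 + 114 = -6.
For a closed orientable surface χ = 2 − 2g, so g = (2 − (-6))/2 = 4.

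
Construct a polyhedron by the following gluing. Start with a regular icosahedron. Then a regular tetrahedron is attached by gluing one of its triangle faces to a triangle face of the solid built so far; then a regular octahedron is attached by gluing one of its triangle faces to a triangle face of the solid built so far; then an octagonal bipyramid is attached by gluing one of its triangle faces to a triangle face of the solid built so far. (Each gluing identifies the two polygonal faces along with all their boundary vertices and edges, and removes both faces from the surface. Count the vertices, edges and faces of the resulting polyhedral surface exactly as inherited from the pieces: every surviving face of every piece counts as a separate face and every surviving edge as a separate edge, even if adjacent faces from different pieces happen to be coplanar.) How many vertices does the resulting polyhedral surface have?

A regular icosahedron: V=12, E=30, F=20.
Attach a regular tetrahedron (V=4, E=6, F=4) along a 3-gon: merge 3 vertices and 3 edges, delete both glued faces → V=13, E=33, F=22.
Attach a regular octahedron (V=6, E=12, F=8) along a 3-gon: merge 3 vertices and 3 edges, delete both glued faces → V=16, E=42, F=28.
Attach an octagonal bipyramid (V=10, E=24, F=16) along a 3-gon: merge 3 vertices and 3 edges, delete both glued faces → V=23, E=63, F=42.
Check: V − E + F = 23 − 63 + 42 = 2.

23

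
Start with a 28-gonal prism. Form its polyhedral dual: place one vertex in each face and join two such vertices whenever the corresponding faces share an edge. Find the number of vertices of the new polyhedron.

The base solid has V = 56, E = 84, F = 30.
The dual swaps V and F and preserves E: V′ = F = 30, E′ = E = 84, F′ = V = 56.

30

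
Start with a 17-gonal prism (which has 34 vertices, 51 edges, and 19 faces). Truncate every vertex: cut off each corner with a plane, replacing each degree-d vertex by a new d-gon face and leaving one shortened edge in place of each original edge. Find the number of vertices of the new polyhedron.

102

Truncation replaces each original edge-end by a new vertex, so V′ = 2E = 102.
Each original edge survives, and each old vertex of degree d contributes d new edges; summing degrees gives Σd = 2E, so E′ = E + 2E = 3E = 153.
Each original face survives and each original vertex becomes one new face: F′ = F + V = 53.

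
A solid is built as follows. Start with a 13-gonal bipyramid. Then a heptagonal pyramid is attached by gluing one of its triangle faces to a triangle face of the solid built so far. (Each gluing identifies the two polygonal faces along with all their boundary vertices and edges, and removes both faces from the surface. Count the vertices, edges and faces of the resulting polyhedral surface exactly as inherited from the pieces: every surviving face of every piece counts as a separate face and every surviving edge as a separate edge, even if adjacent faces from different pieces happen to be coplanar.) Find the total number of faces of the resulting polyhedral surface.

32

A 13-gonal bipyramid: V=15, E=39, F=26.
Attach a heptagonal pyramid (V=8, E=14, F=8) along a 3-gon: merge 3 vertices and 3 edges, delete both glued faces → V=20, E=50, F=32.
Check: V − E + F = 20 − 50 + 32 = 2.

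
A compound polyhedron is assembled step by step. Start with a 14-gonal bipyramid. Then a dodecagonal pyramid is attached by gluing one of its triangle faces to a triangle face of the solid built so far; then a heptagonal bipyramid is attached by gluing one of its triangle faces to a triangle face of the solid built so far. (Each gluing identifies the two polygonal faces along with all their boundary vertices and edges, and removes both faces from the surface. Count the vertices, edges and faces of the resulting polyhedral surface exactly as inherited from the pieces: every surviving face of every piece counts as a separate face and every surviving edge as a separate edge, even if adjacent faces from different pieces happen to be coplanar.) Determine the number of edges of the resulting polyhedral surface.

A 14-gonal bipyramid: V=16, E=42, F=28.
Attach a dodecagonal pyramid (V=13, E=24, F=13) along a 3-gon: merge 3 vertices and 3 edges, delete both glued faces → V=26, E=63, F=39.
Attach a heptagonal bipyramid (V=9, E=21, F=14) along a 3-gon: merge 3 vertices and 3 edges, delete both glued faces → V=32, E=81, F=51.
Check: V − E + F = 32 − 81 + 51 = 2.

81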